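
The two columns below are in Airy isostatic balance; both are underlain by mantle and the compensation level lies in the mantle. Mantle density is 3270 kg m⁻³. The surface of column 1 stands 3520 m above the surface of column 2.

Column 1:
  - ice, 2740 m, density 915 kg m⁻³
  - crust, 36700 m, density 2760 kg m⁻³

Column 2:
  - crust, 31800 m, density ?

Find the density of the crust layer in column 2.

2840 kg m⁻³

Take the compensation level at the base of the deeper column (depth z_c below the surface of column 1) and equate Σ ρ_i t_i down to z_c; mantle fills any gap and the z_c terms cancel.
Column 1: 2740×915 + 36700×2760 + (z_c − 39440)×3270
Column 2: 3520×0 + 31800×ρ + (z_c − 3520 − 31800)×3270
The z_c×3270 term appears on both sides and cancels. Collect the known terms of each column as K = Σ(ρt)_known − 3270 × (depth of known layers): K_1 = 103799100 − 3270×39440 = −25169700; K_2 = 0 − 3270×(3520 + 31800) = −115496400.
Balance: K_1 = K_2 + 31800×ρ, so ρ = (K_1 − K_2)/31800 = 90326700/31800 = 2840 kg m⁻³.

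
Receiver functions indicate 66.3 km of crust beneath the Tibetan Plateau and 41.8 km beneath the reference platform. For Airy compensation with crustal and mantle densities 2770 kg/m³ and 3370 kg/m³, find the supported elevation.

4.36 km

Excess crust Δ = 66.3 km − 41.8 km = 24.5 km, split between elevation h and root r with h + r = Δ.
Airy balance ρ_c h = (ρ_m − ρ_c) r gives r = h ρ_c/(ρ_m − ρ_c), so h (1 + ρ_c/(ρ_m − ρ_c)) = Δ, i.e. h = Δ (ρ_m − ρ_c)/ρ_m.
h = 24.5 km × 600/3370 = 4.36 km.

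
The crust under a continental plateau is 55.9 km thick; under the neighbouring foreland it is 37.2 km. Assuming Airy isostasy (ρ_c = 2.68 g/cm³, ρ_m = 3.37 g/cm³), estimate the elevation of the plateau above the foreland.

3.83 km

Excess crust Δ = 55.9 km − 37.2 km = 18.7 km, split between elevation h and root r with h + r = Δ.
Airy balance ρ_c h = (ρ_m − ρ_c) r gives r = h ρ_c/(ρ_m − ρ_c), so h (1 + ρ_c/(ρ_m − ρ_c)) = Δ, i.e. h = Δ (ρ_m − ρ_c)/ρ_m.
h = 18.7 km × 0.69/3.37 = 3.83 km.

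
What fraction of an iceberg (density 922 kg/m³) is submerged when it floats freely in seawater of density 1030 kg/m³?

Submerged fraction = ρ_obj/ρ_fluid = 922/1030 = 89.5%.

89.5%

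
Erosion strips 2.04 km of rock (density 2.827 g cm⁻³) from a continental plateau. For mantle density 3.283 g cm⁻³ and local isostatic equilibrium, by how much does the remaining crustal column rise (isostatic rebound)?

1.76 km

Unloading: uplift u = e ρ_c/ρ_m = 2.04 km × 2.827/3.283 = 1.76 km.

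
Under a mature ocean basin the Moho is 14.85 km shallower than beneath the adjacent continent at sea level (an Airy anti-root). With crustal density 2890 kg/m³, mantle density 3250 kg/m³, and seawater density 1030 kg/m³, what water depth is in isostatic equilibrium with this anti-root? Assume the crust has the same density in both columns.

Replacing a thickness d of crust by seawater at the top must be balanced by replacing crust with mantle at the base: d (ρ_c − ρ_w) = a (ρ_m − ρ_c).
d = a (ρ_m − ρ_c)/(ρ_c − ρ_w) = 14.85 km × 360/1860 = 2.87 km.

2.87 km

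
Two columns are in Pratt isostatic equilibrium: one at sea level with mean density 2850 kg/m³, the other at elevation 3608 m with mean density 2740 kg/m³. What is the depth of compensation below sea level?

ρ_ref D = ρ (D + h) → D (ρ_ref − ρ) = ρ h.
D = ρ h/(ρ_ref − ρ) = 2740 × 3608 m/(2850 − 2740) = 89900 m.

89900 m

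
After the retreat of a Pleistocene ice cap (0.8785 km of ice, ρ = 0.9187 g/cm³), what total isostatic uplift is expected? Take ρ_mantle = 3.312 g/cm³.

Removing the load lets mantle flow back in; uplift u satisfies ρ_ice t = ρ_m u.
u = t ρ_ice/ρ_m = 0.8785 km × 0.9187/3.312 = 0.244 km.

0.244 km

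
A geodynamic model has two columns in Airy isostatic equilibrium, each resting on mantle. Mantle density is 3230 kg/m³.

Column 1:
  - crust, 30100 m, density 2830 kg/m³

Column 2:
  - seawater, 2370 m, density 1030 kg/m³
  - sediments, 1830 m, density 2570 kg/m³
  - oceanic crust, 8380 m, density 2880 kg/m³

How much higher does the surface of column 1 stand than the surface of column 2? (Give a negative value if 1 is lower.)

For any compensation level in the mantle, the mantle terms cancel and isostasy reduces to e = (Σt_1 − Σt_2) − (Σ(ρt)_1 − Σ(ρt)_2) / ρ_m.
Σt_1 = 30100 m; Σt_2 = 12580 m; Σ(ρt)_1 = 85183000; Σ(ρt)_2 = 31278600 (in m·kg/m³).
e = (30100 − 12580) − (85183000 − 31278600) / 3230 = 831 m.

831 m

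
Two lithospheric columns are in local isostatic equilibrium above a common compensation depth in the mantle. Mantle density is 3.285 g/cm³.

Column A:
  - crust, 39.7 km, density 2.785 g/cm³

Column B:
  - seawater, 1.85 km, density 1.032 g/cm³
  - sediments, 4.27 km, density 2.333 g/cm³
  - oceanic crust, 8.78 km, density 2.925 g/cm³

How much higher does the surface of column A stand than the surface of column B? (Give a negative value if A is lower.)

For any compensation level in the mantle, the mantle terms cancel and isostasy reduces to e = (Σt_A − Σt_B) − (Σ(ρt)_A − Σ(ρt)_B) / ρ_m.
Σt_A = 39.7 km; Σt_B = 14.9 km; Σ(ρt)_A = 110.5645; Σ(ρt)_B = 37.55261 (in km·g/cm³).
e = (39.7 − 14.9) − (110.5645 − 37.55261) / 3.285 = 2.57 km.

2.57 km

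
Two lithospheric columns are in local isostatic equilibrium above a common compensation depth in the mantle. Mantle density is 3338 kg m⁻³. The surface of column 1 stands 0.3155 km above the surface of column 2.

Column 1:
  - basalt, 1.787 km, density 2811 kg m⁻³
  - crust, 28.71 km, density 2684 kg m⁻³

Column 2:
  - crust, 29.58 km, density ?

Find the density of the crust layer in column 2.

2710 kg m⁻³

Take the compensation level at the base of the deeper column (depth z_c below the surface of column 1) and equate Σ ρ_i t_i down to z_c; mantle fills any gap and the z_c terms cancel.
Column 1: 1.787×2811 + 28.71×2684 + (z_c − 30.497)×3338
Column 2: 0.3155×0 + 29.58×ρ + (z_c − 0.3155 − 29.58)×3338
The z_c×3338 term appears on both sides and cancels. Collect the known terms of each column as K = Σ(ρt)_known − 3338 × (depth of known layers): K_1 = 82080.897 − 3338×30.497 = −19718.089; K_2 = 0 − 3338×(0.3155 + 29.58) = −99791.179.
Balance: K_1 = K_2 + 29.58×ρ, so ρ = (K_1 − K_2)/29.58 = 80073.1/29.58 = 2710 kg m⁻³.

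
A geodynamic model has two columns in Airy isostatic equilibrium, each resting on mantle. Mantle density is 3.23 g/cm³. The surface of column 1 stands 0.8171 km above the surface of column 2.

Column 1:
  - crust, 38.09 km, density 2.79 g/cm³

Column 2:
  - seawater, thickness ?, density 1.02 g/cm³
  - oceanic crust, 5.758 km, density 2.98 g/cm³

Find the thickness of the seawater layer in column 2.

Take the compensation level at the base of the deeper column (depth z_c below the surface of column 1) and equate Σ ρ_i t_i down to z_c; mantle fills any gap and the z_c terms cancel.
Column 1: 38.09×2.79 + (z_c − 38.09)×3.23
Column 2: 0.8171×0 + x×1.02 + 5.758×2.98 + (z_c − 0.8171 − 5.758 − x)×3.23
The z_c×3.23 term appears on both sides and cancels. Collect the known terms of each column as K = Σ(ρt)_known − 3.23 × (depth of known layers): K_1 = 106.2711 − 3.23×38.09 = −16.7596; K_2 = 17.15884 − 3.23×(0.8171 + 5.758) = −4.078733.
Balance: K_1 = K_2 − x×(3.23 − 1.02), so x = (K_2 − K_1)/(3.23 − 1.02) = 12.6809/2.21 = 5.74 km.

5.74 km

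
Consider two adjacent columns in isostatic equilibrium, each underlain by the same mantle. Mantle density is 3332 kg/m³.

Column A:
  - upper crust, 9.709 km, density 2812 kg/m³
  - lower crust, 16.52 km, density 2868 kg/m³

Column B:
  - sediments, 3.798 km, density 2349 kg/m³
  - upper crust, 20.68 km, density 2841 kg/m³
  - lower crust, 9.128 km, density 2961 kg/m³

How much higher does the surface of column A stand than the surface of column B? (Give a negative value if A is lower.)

−1.37 km

For any compensation level in the mantle, the mantle terms cancel and isostasy reduces to e = (Σt_A − Σt_B) − (Σ(ρt)_A − Σ(ρt)_B) / ρ_m.
Σt_A = 26.229 km; Σt_B = 33.606 km; Σ(ρt)_A = 74681.068; Σ(ρt)_B = 94701.39 (in km·kg/m³).
e = (26.229 − 33.606) − (74681.068 − 94701.39) / 3332 = −1.37 km.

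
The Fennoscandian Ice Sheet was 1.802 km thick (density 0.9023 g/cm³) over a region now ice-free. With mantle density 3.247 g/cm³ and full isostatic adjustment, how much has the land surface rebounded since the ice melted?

Removing the load lets mantle flow back in; uplift u satisfies ρ_ice t = ρ_m u.
u = t ρ_ice/ρ_m = 1.802 km × 0.9023/3.247 = 0.501 km.

0.501 km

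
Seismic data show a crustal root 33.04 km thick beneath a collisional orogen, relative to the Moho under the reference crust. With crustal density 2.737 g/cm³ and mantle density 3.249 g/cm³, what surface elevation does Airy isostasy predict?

For local isostatic compensation: ρ_c h = (ρ_m − ρ_c) r.
h = r (ρ_m − ρ_c) / ρ_c = 33.04 km × (3.249 − 2.737) / 2.737 = 6.18 km.

6.18 km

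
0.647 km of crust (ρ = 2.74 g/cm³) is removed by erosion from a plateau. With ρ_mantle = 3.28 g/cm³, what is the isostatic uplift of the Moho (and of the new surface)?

Unloading: uplift u = e ρ_c/ρ_m = 0.647 km × 2.74/3.28 = 0.54 km.

0.54 km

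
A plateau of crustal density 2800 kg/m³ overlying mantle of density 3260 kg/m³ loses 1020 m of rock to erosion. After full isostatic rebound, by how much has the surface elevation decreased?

Rebound u = e ρ_c/ρ_m = 1020 m × 2800/3260 = 876.1 m.
Net surface drop = e − u = 1020 m − 876.1 m = e (ρ_m − ρ_c)/ρ_m = 144 m.

144 m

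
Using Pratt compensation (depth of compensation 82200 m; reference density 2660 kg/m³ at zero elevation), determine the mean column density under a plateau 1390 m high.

Pratt balance: ρ_ref D = ρ (D + h).
ρ = ρ_ref D/(D + h) = 2660 × 82200 m/(82200 m + 1390 m) = 2620 kg/m³.

2620 kg/m³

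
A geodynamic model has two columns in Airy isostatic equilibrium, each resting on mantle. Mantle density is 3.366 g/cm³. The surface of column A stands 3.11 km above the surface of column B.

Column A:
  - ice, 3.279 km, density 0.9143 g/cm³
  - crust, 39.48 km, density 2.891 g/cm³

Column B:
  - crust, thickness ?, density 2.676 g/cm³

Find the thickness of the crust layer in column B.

Take the compensation level at the base of the deeper column (depth z_c below the surface of column A) and equate Σ ρ_i t_i down to z_c; mantle fills any gap and the z_c terms cancel.
Column A: 3.279×0.9143 + 39.48×2.891 + (z_c − 42.759)×3.366
Column B: 3.11×0 + x×2.676 + (z_c − 3.11 − 0 − x)×3.366
The z_c×3.366 term appears on both sides and cancels. Collect the known terms of each column as K = Σ(ρt)_known − 3.366 × (depth of known layers): K_A = 117.13467 − 3.366×42.759 = −26.7921243; K_B = 0 − 3.366×(3.11 + 0) = −10.46826.
Balance: K_A = K_B − x×(3.366 − 2.676), so x = (K_B − K_A)/(3.366 − 2.676) = 16.3239/0.69 = 23.7 km.

23.7 km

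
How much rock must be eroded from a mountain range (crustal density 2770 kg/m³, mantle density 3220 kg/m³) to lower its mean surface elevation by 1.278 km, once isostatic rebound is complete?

9.14 km

Net drop Δ = e − u = e − e ρ_c/ρ_m = e (ρ_m − ρ_c)/ρ_m.
e = Δ ρ_m/(ρ_m − ρ_c) = 1.278 km × 3220/450 = 9.14 km.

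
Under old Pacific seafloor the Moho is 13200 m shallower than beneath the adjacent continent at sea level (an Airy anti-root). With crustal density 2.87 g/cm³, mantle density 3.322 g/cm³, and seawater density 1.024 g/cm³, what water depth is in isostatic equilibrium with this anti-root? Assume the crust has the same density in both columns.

3230 m

Replacing a thickness d of crust by seawater at the top must be balanced by replacing crust with mantle at the base: d (ρ_c − ρ_w) = a (ρ_m − ρ_c).
d = a (ρ_m − ρ_c)/(ρ_c − ρ_w) = 13200 m × 0.452/1.846 = 3230 m.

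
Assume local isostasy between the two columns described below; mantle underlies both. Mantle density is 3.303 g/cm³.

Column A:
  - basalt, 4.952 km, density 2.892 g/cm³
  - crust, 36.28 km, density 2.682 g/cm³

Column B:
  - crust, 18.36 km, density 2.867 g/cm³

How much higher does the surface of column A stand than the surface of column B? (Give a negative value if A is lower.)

For any compensation level in the mantle, the mantle terms cancel and isostasy reduces to e = (Σt_A − Σt_B) − (Σ(ρt)_A − Σ(ρt)_B) / ρ_m.
Σt_A = 41.232 km; Σt_B = 18.36 km; Σ(ρt)_A = 111.624144; Σ(ρt)_B = 52.63812 (in km·g/cm³).
e = (41.232 − 18.36) − (111.624144 − 52.63812) / 3.303 = 5.01 km.

5.01 km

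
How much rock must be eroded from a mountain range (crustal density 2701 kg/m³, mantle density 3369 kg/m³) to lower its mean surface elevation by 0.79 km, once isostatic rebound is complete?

Net drop Δ = e − u = e − e ρ_c/ρ_m = e (ρ_m − ρ_c)/ρ_m.
e = Δ ρ_m/(ρ_m − ρ_c) = 0.79 km × 3369/668 = 3.98 km.

3.98 km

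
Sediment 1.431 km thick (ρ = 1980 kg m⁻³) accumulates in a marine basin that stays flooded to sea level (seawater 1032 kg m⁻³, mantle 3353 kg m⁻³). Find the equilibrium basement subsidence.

Submarine loading: the sediment displaces seawater, and the subsidence is in turn flooded, so s (ρ_m − ρ_w) = t (ρ_sed − ρ_w).
s = 1.431 km × (1980 − 1032) / (3353 − 1032) = 0.584 km.

0.584 km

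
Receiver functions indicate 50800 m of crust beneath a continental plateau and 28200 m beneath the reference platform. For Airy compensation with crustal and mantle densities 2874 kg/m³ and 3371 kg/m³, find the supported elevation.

Excess crust Δ = 50800 m − 28200 m = 22600 m, split between elevation h and root r with h + r = Δ.
Airy balance ρ_c h = (ρ_m − ρ_c) r gives r = h ρ_c/(ρ_m − ρ_c), so h (1 + ρ_c/(ρ_m − ρ_c)) = Δ, i.e. h = Δ (ρ_m − ρ_c)/ρ_m.
h = 22600 m × 497/3371 = 3330 m.

3330 m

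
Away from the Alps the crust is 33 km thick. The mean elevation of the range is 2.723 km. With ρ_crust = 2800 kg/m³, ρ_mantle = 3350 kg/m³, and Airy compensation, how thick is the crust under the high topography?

Root depth r = h ρ_c / (ρ_m − ρ_c) = 2.723 km × 2800 / 550 = 13.86 km.
Total thickness = T + h + r = 33 km + 2.723 km + 13.86 km = 49.6 km.

49.6 km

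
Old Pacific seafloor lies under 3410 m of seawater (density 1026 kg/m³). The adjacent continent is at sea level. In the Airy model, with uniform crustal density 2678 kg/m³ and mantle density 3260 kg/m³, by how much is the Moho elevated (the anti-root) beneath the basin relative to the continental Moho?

In Airy isostatic equilibrium: replacing crust with seawater at the top is compensated by replacing crust with mantle at the base: d (ρ_c − ρ_w) = a (ρ_m − ρ_c).
a = d (ρ_c − ρ_w)/(ρ_m − ρ_c) = 3410 m × 1652/582 = 9680 m.

9680 m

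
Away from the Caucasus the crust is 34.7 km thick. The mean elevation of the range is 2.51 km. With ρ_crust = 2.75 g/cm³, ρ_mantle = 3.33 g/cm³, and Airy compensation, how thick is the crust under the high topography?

Root depth r = h ρ_c / (ρ_m − ρ_c) = 2.51 km × 2.75 / 0.58 = 11.9 km.
Total thickness = T + h + r = 34.7 km + 2.51 km + 11.9 km = 49.1 km.

49.1 km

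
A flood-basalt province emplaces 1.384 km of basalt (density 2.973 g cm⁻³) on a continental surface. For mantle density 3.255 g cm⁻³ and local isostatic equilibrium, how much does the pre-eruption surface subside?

1.26 km

Subaerial loading: s = t ρ_load / ρ_m.
s = 1.384 km × 2.973/3.255 = 1.26 km.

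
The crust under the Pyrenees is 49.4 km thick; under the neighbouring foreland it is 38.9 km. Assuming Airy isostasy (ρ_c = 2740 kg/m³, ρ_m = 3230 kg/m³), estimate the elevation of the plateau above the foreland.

Excess crust Δ = 49.4 km − 38.9 km = 10.5 km, split between elevation h and root r with h + r = Δ.
Airy balance ρ_c h = (ρ_m − ρ_c) r gives r = h ρ_c/(ρ_m − ρ_c), so h (1 + ρ_c/(ρ_m − ρ_c)) = Δ, i.e. h = Δ (ρ_m − ρ_c)/ρ_m.
h = 10.5 km × 490/3230 = 1.59 km.

1.59 km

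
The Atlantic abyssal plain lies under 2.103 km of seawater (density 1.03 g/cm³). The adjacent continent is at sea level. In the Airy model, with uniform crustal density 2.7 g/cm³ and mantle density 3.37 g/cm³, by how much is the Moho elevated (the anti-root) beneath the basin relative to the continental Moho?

Isostatic balance requires: replacing crust with seawater at the top is compensated by replacing crust with mantle at the base: d (ρ_c − ρ_w) = a (ρ_m − ρ_c).
a = d (ρ_c − ρ_w)/(ρ_m − ρ_c) = 2.103 km × 1.67/0.67 = 5.24 km.

5.24 km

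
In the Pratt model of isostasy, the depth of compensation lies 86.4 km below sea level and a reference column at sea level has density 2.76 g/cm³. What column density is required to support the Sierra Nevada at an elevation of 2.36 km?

2.69 g/cm³

Pratt balance: ρ_ref D = ρ (D + h).
ρ = ρ_ref D/(D + h) = 2.76 × 86.4 km/(86.4 km + 2.36 km) = 2.69 g/cm³.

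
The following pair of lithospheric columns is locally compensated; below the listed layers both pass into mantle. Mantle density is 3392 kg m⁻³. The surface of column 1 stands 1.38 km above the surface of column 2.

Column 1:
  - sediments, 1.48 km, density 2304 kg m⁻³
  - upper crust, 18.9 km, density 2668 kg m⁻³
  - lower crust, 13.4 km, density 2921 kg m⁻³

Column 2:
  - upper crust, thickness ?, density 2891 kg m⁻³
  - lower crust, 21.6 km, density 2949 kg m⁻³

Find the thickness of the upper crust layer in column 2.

Take the compensation level at the base of the deeper column (depth z_c below the surface of column 1) and equate Σ ρ_i t_i down to z_c; mantle fills any gap and the z_c terms cancel.
Column 1: 1.48×2304 + 18.9×2668 + 13.4×2921 + (z_c − 33.78)×3392
Column 2: 1.38×0 + x×2891 + 21.6×2949 + (z_c − 1.38 − 21.6 − x)×3392
The z_c×3392 term appears on both sides and cancels. Collect the known terms of each column as K = Σ(ρt)_known − 3392 × (depth of known layers): K_1 = 92976.52 − 3392×33.78 = −21605.24; K_2 = 63698.4 − 3392×(1.38 + 21.6) = −14249.76.
Balance: K_1 = K_2 − x×(3392 − 2891), so x = (K_2 − K_1)/(3392 − 2891) = 7355.48/501 = 14.7 km.

14.7 km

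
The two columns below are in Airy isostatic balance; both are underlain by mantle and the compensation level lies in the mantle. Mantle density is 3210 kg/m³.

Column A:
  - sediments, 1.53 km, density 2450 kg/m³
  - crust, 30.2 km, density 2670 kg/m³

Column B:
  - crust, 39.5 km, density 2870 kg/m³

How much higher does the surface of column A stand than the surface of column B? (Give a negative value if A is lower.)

For any compensation level in the mantle, the mantle terms cancel and isostasy reduces to e = (Σt_A − Σt_B) − (Σ(ρt)_A − Σ(ρt)_B) / ρ_m.
Σt_A = 31.73 km; Σt_B = 39.5 km; Σ(ρt)_A = 84382.5; Σ(ρt)_B = 113365 (in km·kg/m³).
e = (31.73 − 39.5) − (84382.5 − 113365) / 3210 = 1.26 km.

1.26 km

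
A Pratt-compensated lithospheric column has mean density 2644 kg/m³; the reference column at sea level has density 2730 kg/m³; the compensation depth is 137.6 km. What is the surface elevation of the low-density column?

4.48 km

ρ_ref D = ρ (D + h) → h = D (ρ_ref − ρ)/ρ.
h = 137.6 km × (2730 − 2644)/2644 = 4.48 km.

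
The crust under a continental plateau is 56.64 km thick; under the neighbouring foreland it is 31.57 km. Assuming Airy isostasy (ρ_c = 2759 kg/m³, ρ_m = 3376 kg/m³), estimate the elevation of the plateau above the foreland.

4.58 km

Excess crust Δ = 56.64 km − 31.57 km = 25.07 km, split between elevation h and root r with h + r = Δ.
Airy balance ρ_c h = (ρ_m − ρ_c) r gives r = h ρ_c/(ρ_m − ρ_c), so h (1 + ρ_c/(ρ_m − ρ_c)) = Δ, i.e. h = Δ (ρ_m − ρ_c)/ρ_m.
h = 25.07 km × 617/3376 = 4.58 km.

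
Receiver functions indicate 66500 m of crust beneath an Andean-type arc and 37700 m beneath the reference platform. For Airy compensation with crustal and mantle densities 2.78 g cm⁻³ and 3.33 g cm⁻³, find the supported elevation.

4760 m

Excess crust Δ = 66500 m − 37700 m = 28800 m, split between elevation h and root r with h + r = Δ.
Airy balance ρ_c h = (ρ_m − ρ_c) r gives r = h ρ_c/(ρ_m − ρ_c), so h (1 + ρ_c/(ρ_m − ρ_c)) = Δ, i.e. h = Δ (ρ_m − ρ_c)/ρ_m.
h = 28800 m × 0.55/3.33 = 4760 m.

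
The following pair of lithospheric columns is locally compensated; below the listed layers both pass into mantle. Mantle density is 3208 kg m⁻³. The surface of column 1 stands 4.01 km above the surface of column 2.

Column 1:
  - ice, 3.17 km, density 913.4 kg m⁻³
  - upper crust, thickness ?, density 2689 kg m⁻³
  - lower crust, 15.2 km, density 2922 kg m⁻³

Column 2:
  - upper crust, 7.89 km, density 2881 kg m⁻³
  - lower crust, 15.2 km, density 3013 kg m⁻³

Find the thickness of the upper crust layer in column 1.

13.1 km

Take the compensation level at the base of the deeper column (depth z_c below the surface of column 1) and equate Σ ρ_i t_i down to z_c; mantle fills any gap and the z_c terms cancel.
Column 1: 3.17×913.4 + x×2689 + 15.2×2922 + (z_c − 18.37 − x)×3208
Column 2: 4.01×0 + 7.89×2881 + 15.2×3013 + (z_c − 4.01 − 23.09)×3208
The z_c×3208 term appears on both sides and cancels. Collect the known terms of each column as K = Σ(ρt)_known − 3208 × (depth of known layers): K_1 = 47309.878 − 3208×18.37 = −11621.082; K_2 = 68528.69 − 3208×(4.01 + 23.09) = −18408.11.
Balance: K_1 − x×(3208 − 2689) = K_2, so x = (K_1 − K_2)/(3208 − 2689) = 6787.03/519 = 13.1 km.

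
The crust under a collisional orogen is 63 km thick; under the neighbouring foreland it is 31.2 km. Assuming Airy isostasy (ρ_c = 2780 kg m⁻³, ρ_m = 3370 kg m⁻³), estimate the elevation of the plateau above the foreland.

5.57 km

Excess crust Δ = 63 km − 31.2 km = 31.8 km, split between elevation h and root r with h + r = Δ.
Airy balance ρ_c h = (ρ_m − ρ_c) r gives r = h ρ_c/(ρ_m − ρ_c), so h (1 + ρ_c/(ρ_m − ρ_c)) = Δ, i.e. h = Δ (ρ_m − ρ_c)/ρ_m.
h = 31.8 km × 590/3370 = 5.57 km.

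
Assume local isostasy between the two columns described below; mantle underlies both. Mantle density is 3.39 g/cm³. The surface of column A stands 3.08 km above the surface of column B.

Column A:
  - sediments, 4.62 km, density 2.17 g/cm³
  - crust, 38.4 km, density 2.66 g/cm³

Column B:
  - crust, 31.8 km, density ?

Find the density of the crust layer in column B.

Take the compensation level at the base of the deeper column (depth z_c below the surface of column A) and equate Σ ρ_i t_i down to z_c; mantle fills any gap and the z_c terms cancel.
Column A: 4.62×2.17 + 38.4×2.66 + (z_c − 43.02)×3.39
Column B: 3.08×0 + 31.8×ρ + (z_c − 3.08 − 31.8)×3.39
The z_c×3.39 term appears on both sides and cancels. Collect the known terms of each column as K = Σ(ρt)_known − 3.39 × (depth of known layers): K_A = 112.1694 − 3.39×43.02 = −33.6684; K_B = 0 − 3.39×(3.08 + 31.8) = −118.2432.
Balance: K_A = K_B + 31.8×ρ, so ρ = (K_A − K_B)/31.8 = 84.5748/31.8 = 2.66 g/cm³.

2.66 g/cm³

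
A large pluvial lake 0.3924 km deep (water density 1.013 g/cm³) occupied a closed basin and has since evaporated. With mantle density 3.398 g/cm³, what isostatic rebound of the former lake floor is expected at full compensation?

0.117 km

u = d ρ_w/ρ_m = 0.3924 km × 1.013/3.398 = 0.117 km.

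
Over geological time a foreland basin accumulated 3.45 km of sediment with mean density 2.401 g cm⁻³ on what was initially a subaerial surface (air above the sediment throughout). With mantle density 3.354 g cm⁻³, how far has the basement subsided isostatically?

2.47 km

Subaerial load: s = t ρ_sed / ρ_m = 3.45 km × 2.401/3.354 = 2.47 km.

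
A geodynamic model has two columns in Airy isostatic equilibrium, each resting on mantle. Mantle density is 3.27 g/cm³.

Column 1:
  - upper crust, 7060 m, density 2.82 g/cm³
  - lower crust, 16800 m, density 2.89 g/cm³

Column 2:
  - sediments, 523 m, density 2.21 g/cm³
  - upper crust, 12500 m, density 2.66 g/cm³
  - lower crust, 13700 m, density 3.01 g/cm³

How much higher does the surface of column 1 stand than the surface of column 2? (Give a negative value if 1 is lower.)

−667 m

For any compensation level in the mantle, the mantle terms cancel and isostasy reduces to e = (Σt_1 − Σt_2) − (Σ(ρt)_1 − Σ(ρt)_2) / ρ_m.
Σt_1 = 23860 m; Σt_2 = 26723 m; Σ(ρt)_1 = 68461.2; Σ(ρt)_2 = 75642.83 (in m·g/cm³).
e = (23860 − 26723) − (68461.2 − 75642.83) / 3.27 = −667 m.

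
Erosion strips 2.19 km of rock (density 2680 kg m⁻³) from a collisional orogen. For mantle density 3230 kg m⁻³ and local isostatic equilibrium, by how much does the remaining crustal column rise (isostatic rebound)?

Unloading: uplift u = e ρ_c/ρ_m = 2.19 km × 2680/3230 = 1.82 km.

1.82 km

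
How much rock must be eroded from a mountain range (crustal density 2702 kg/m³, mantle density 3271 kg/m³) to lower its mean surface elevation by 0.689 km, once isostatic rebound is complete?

3.96 km

Net drop Δ = e − u = e − e ρ_c/ρ_m = e (ρ_m − ρ_c)/ρ_m.
e = Δ ρ_m/(ρ_m − ρ_c) = 0.689 km × 3271/569 = 3.96 km.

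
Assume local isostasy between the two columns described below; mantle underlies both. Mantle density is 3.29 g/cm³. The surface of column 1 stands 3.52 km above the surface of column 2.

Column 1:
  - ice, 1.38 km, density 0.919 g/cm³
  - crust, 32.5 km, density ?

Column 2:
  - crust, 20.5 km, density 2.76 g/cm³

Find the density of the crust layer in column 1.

2.7 g/cm³

Take the compensation level at the base of the deeper column (depth z_c below the surface of column 1) and equate Σ ρ_i t_i down to z_c; mantle fills any gap and the z_c terms cancel.
Column 1: 1.38×0.919 + 32.5×ρ + (z_c − 33.88)×3.29
Column 2: 3.52×0 + 20.5×2.76 + (z_c − 3.52 − 20.5)×3.29
The z_c×3.29 term appears on both sides and cancels. Collect the known terms of each column as K = Σ(ρt)_known − 3.29 × (depth of known layers): K_1 = 1.26822 − 3.29×33.88 = −110.19698; K_2 = 56.58 − 3.29×(3.52 + 20.5) = −22.4458.
Balance: K_1 + 32.5×ρ = K_2, so ρ = (K_2 − K_1)/32.5 = 87.7512/32.5 = 2.7 g/cm³.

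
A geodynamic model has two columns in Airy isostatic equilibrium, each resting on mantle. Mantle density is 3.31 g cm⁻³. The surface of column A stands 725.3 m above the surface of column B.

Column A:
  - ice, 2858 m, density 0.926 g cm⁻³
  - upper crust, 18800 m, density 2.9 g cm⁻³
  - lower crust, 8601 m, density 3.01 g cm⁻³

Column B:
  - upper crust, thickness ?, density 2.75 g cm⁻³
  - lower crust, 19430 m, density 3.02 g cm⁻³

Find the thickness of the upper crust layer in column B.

Take the compensation level at the base of the deeper column (depth z_c below the surface of column A) and equate Σ ρ_i t_i down to z_c; mantle fills any gap and the z_c terms cancel.
Column A: 2858×0.926 + 18800×2.9 + 8601×3.01 + (z_c − 30259)×3.31
Column B: 725.3×0 + x×2.75 + 19430×3.02 + (z_c − 725.3 − 19430 − x)×3.31
The z_c×3.31 term appears on both sides and cancels. Collect the known terms of each column as K = Σ(ρt)_known − 3.31 × (depth of known layers): K_A = 83055.518 − 3.31×30259 = −17101.772; K_B = 58678.6 − 3.31×(725.3 + 19430) = −8035.443.
Balance: K_A = K_B − x×(3.31 − 2.75), so x = (K_B − K_A)/(3.31 − 2.75) = 9066.33/0.56 = 16200 m.

16200 m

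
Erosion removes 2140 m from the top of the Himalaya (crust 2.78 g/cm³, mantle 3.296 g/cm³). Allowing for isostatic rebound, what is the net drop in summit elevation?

Rebound u = e ρ_c/ρ_m = 2140 m × 2.78/3.296 = 1805 m.
Net surface drop = e − u = 2140 m − 1805 m = e (ρ_m − ρ_c)/ρ_m = 335 m.

335 m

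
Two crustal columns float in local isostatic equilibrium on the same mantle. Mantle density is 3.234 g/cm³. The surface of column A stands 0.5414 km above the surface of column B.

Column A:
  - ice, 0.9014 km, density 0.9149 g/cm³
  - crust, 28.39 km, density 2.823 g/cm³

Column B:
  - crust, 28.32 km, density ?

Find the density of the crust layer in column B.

Take the compensation level at the base of the deeper column (depth z_c below the surface of column A) and equate Σ ρ_i t_i down to z_c; mantle fills any gap and the z_c terms cancel.
Column A: 0.9014×0.9149 + 28.39×2.823 + (z_c − 29.2914)×3.234
Column B: 0.5414×0 + 28.32×ρ + (z_c − 0.5414 − 28.32)×3.234
The z_c×3.234 term appears on both sides and cancels. Collect the known terms of each column as K = Σ(ρt)_known − 3.234 × (depth of known layers): K_A = 80.9696609 − 3.234×29.2914 = −13.7587267; K_B = 0 − 3.234×(0.5414 + 28.32) = −93.3377676.
Balance: K_A = K_B + 28.32×ρ, so ρ = (K_A − K_B)/28.32 = 79.579/28.32 = 2.81 g/cm³.

2.81 g/cm³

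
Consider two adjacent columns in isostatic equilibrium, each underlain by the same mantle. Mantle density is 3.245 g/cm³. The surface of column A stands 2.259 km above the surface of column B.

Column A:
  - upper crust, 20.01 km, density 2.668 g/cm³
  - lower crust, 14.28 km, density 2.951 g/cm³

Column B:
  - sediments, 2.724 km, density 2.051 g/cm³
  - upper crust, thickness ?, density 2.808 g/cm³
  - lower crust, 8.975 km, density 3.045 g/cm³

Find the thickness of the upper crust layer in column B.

Take the compensation level at the base of the deeper column (depth z_c below the surface of column A) and equate Σ ρ_i t_i down to z_c; mantle fills any gap and the z_c terms cancel.
Column A: 20.01×2.668 + 14.28×2.951 + (z_c − 34.29)×3.245
Column B: 2.259×0 + 2.724×2.051 + x×2.808 + 8.975×3.045 + (z_c − 2.259 − 11.699 − x)×3.245
The z_c×3.245 term appears on both sides and cancels. Collect the known terms of each column as K = Σ(ρt)_known − 3.245 × (depth of known layers): K_A = 95.52696 − 3.245×34.29 = −15.74409; K_B = 32.915799 − 3.245×(2.259 + 11.699) = −12.377911.
Balance: K_A = K_B − x×(3.245 − 2.808), so x = (K_B − K_A)/(3.245 − 2.808) = 3.36618/0.437 = 7.7 km.

7.7 km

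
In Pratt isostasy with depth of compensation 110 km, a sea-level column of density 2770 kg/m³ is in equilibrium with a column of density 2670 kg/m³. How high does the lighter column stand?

ρ_ref D = ρ (D + h) → h = D (ρ_ref − ρ)/ρ.
h = 110 km × (2770 − 2670)/2670 = 4.12 km.

4.12 km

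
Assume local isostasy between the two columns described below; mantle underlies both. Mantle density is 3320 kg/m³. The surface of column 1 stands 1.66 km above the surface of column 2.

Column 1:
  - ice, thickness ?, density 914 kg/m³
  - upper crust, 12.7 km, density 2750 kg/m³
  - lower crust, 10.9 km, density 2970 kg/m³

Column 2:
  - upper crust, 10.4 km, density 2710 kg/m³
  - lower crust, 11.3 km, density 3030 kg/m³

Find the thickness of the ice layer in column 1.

1.7 km

Take the compensation level at the base of the deeper column (depth z_c below the surface of column 1) and equate Σ ρ_i t_i down to z_c; mantle fills any gap and the z_c terms cancel.
Column 1: x×914 + 12.7×2750 + 10.9×2970 + (z_c − 23.6 − x)×3320
Column 2: 1.66×0 + 10.4×2710 + 11.3×3030 + (z_c − 1.66 − 21.7)×3320
The z_c×3320 term appears on both sides and cancels. Collect the known terms of each column as K = Σ(ρt)_known − 3320 × (depth of known layers): K_1 = 67298 − 3320×23.6 = −11054; K_2 = 62423 − 3320×(1.66 + 21.7) = −15132.2.
Balance: K_1 − x×(3320 − 914) = K_2, so x = (K_1 − K_2)/(3320 − 914) = 4078.2/2406 = 1.7 km.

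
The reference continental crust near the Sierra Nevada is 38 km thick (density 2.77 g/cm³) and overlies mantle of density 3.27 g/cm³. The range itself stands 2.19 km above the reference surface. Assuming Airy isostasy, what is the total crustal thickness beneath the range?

52.3 km

Root depth r = h ρ_c / (ρ_m − ρ_c) = 2.19 km × 2.77 / 0.5 = 12.13 km.
Total thickness = T + h + r = 38 km + 2.19 km + 12.13 km = 52.3 km.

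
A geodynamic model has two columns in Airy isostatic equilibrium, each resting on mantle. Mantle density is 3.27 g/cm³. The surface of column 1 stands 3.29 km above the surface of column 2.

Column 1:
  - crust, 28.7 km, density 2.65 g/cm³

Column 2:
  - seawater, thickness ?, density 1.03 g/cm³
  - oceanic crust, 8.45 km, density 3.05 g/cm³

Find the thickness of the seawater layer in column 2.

Take the compensation level at the base of the deeper column (depth z_c below the surface of column 1) and equate Σ ρ_i t_i down to z_c; mantle fills any gap and the z_c terms cancel.
Column 1: 28.7×2.65 + (z_c − 28.7)×3.27
Column 2: 3.29×0 + x×1.03 + 8.45×3.05 + (z_c − 3.29 − 8.45 − x)×3.27
The z_c×3.27 term appears on both sides and cancels. Collect the known terms of each column as K = Σ(ρt)_known − 3.27 × (depth of known layers): K_1 = 76.055 − 3.27×28.7 = −17.794; K_2 = 25.7725 − 3.27×(3.29 + 8.45) = −12.6173.
Balance: K_1 = K_2 − x×(3.27 − 1.03), so x = (K_2 − K_1)/(3.27 − 1.03) = 5.1767/2.24 = 2.31 km.

2.31 km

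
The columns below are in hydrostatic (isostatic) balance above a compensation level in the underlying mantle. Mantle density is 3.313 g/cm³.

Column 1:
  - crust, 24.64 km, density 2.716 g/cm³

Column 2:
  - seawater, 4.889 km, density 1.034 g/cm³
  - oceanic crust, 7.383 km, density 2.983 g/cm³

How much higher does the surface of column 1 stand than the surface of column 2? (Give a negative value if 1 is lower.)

0.342 km

For any compensation level in the mantle, the mantle terms cancel and isostasy reduces to e = (Σt_1 − Σt_2) − (Σ(ρt)_1 − Σ(ρt)_2) / ρ_m.
Σt_1 = 24.64 km; Σt_2 = 12.272 km; Σ(ρt)_1 = 66.92224; Σ(ρt)_2 = 27.078715 (in km·g/cm³).
e = (24.64 − 12.272) − (66.92224 − 27.078715) / 3.313 = 0.342 km.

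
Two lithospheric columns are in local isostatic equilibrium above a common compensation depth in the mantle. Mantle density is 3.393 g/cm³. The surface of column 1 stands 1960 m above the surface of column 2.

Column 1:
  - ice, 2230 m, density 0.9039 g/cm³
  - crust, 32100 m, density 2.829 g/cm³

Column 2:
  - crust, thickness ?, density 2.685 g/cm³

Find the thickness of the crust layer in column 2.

Take the compensation level at the base of the deeper column (depth z_c below the surface of column 1) and equate Σ ρ_i t_i down to z_c; mantle fills any gap and the z_c terms cancel.
Column 1: 2230×0.9039 + 32100×2.829 + (z_c − 34330)×3.393
Column 2: 1960×0 + x×2.685 + (z_c − 1960 − 0 − x)×3.393
The z_c×3.393 term appears on both sides and cancels. Collect the known terms of each column as K = Σ(ρt)_known − 3.393 × (depth of known layers): K_1 = 92826.597 − 3.393×34330 = −23655.093; K_2 = 0 − 3.393×(1960 + 0) = −6650.28.
Balance: K_1 = K_2 − x×(3.393 − 2.685), so x = (K_2 − K_1)/(3.393 − 2.685) = 17004.8/0.708 = 24000 m.

24000 m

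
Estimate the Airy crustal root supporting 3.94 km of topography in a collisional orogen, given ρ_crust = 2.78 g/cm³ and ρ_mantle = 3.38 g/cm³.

18.3 km

Isostatic balance requires: the weight of the topography is balanced by the buoyancy of the root, ρ_c h = (ρ_m − ρ_c) r.
r = h · ρ_c / (ρ_m − ρ_c) = 3.94 km × 2.78 / (3.38 − 2.78) = 18.3 km.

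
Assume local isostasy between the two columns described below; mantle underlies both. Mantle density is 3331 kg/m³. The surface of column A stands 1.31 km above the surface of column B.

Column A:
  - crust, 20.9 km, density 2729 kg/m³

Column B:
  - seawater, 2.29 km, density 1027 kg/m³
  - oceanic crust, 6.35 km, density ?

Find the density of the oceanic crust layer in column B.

2870 kg/m³

Take the compensation level at the base of the deeper column (depth z_c below the surface of column A) and equate Σ ρ_i t_i down to z_c; mantle fills any gap and the z_c terms cancel.
Column A: 20.9×2729 + (z_c − 20.9)×3331
Column B: 1.31×0 + 2.29×1027 + 6.35×ρ + (z_c − 1.31 − 8.64)×3331
The z_c×3331 term appears on both sides and cancels. Collect the known terms of each column as K = Σ(ρt)_known − 3331 × (depth of known layers): K_A = 57036.1 − 3331×20.9 = −12581.8; K_B = 2351.83 − 3331×(1.31 + 8.64) = −30791.62.
Balance: K_A = K_B + 6.35×ρ, so ρ = (K_A − K_B)/6.35 = 18209.8/6.35 = 2870 kg/m³.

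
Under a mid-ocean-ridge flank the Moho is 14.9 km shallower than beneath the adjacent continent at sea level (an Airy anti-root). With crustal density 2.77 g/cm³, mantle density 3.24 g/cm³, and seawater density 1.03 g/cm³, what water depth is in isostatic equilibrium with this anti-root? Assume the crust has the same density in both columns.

4.02 km

Replacing a thickness d of crust by seawater at the top must be balanced by replacing crust with mantle at the base: d (ρ_c − ρ_w) = a (ρ_m − ρ_c).
d = a (ρ_m − ρ_c)/(ρ_c − ρ_w) = 14.9 km × 0.47/1.74 = 4.02 km.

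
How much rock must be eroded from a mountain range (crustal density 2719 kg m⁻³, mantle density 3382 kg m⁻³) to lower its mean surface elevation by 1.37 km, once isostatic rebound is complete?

6.99 km

Net drop Δ = e − u = e − e ρ_c/ρ_m = e (ρ_m − ρ_c)/ρ_m.
e = Δ ρ_m/(ρ_m − ρ_c) = 1.37 km × 3382/663 = 6.99 km.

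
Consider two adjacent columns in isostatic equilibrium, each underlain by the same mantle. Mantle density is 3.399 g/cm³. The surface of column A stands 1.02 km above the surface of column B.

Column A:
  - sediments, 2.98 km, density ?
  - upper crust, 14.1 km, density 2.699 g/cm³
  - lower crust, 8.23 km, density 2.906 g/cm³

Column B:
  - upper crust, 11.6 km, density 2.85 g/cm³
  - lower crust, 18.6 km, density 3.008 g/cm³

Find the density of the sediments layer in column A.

2.33 g/cm³

Take the compensation level at the base of the deeper column (depth z_c below the surface of column A) and equate Σ ρ_i t_i down to z_c; mantle fills any gap and the z_c terms cancel.
Column A: 2.98×ρ + 14.1×2.699 + 8.23×2.906 + (z_c − 25.31)×3.399
Column B: 1.02×0 + 11.6×2.85 + 18.6×3.008 + (z_c − 1.02 − 30.2)×3.399
The z_c×3.399 term appears on both sides and cancels. Collect the known terms of each column as K = Σ(ρt)_known − 3.399 × (depth of known layers): K_A = 61.97228 − 3.399×25.31 = −24.05641; K_B = 89.0088 − 3.399×(1.02 + 30.2) = −17.10798.
Balance: K_A + 2.98×ρ = K_B, so ρ = (K_B − K_A)/2.98 = 6.94843/2.98 = 2.33 g/cm³.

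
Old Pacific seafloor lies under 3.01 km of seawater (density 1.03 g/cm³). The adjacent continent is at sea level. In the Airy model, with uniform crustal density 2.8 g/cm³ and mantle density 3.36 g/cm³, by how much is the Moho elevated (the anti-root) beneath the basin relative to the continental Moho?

9.51 km

Balancing pressure at the compensation depth: replacing crust with seawater at the top is compensated by replacing crust with mantle at the base: d (ρ_c − ρ_w) = a (ρ_m − ρ_c).
a = d (ρ_c − ρ_w)/(ρ_m − ρ_c) = 3.01 km × 1.77/0.56 = 9.51 km.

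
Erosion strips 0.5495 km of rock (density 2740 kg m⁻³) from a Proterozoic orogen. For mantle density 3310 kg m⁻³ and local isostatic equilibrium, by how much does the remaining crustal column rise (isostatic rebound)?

Unloading: uplift u = e ρ_c/ρ_m = 0.5495 km × 2740/3310 = 0.455 km.

0.455 km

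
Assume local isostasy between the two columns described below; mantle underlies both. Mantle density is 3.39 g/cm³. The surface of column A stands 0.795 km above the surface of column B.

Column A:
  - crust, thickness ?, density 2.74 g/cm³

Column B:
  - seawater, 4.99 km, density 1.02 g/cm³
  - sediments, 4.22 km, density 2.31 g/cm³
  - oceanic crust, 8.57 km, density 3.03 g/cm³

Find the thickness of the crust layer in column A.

Take the compensation level at the base of the deeper column (depth z_c below the surface of column A) and equate Σ ρ_i t_i down to z_c; mantle fills any gap and the z_c terms cancel.
Column A: x×2.74 + (z_c − 0 − x)×3.39
Column B: 0.795×0 + 4.99×1.02 + 4.22×2.31 + 8.57×3.03 + (z_c − 0.795 − 17.78)×3.39
The z_c×3.39 term appears on both sides and cancels. Collect the known terms of each column as K = Σ(ρt)_known − 3.39 × (depth of known layers): K_A = 0 − 3.39×0 = 0; K_B = 40.8051 − 3.39×(0.795 + 17.78) = −22.16415.
Balance: K_A − x×(3.39 − 2.74) = K_B, so x = (K_A − K_B)/(3.39 − 2.74) = 22.1641/0.65 = 34.1 km.

34.1 km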